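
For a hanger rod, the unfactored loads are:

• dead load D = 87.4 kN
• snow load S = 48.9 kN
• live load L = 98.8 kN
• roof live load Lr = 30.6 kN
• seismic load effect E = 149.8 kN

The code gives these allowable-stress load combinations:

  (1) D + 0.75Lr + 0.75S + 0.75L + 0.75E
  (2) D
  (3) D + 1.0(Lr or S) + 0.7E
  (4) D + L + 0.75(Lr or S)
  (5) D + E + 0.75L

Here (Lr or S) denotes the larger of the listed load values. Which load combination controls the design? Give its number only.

Combination 1

(Lr or S) → S = 48.9 kN.
(1) 1.0(87.4) + 0.75(30.6) + 0.75(48.9) + 0.75(98.8) + 0.75(149.8) = 333.5
(2) 1.0(87.4) = 87.4
(3) 1.0(87.4) + 1.0(48.9) + 0.7(149.8) = 87.4 + 48.9 + 104.9 = 241.2
(4) 1.0(87.4) + 1.0(98.8) + 0.75(48.9) = 87.4 + 98.8 + 36.7 = 222.9
(5) 1.0(87.4) + 1.0(149.8) + 0.75(98.8) = 87.4 + 149.8 + 74.1 = 311.3
The largest value is 333.5 kN from combination 1.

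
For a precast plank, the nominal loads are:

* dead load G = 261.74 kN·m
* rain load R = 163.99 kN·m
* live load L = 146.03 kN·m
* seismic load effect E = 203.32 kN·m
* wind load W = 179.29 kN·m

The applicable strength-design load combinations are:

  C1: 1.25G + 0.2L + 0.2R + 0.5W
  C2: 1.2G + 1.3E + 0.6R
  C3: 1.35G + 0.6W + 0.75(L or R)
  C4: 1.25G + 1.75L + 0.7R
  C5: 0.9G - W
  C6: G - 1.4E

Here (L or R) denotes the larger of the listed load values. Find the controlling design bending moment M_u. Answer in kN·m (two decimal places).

(L or R) → R = 163.99 kN·m.
C1: 1.25(261.74) + 0.2(146.03) + 0.2(163.99) + 0.5(179.29) = 478.82
C2: 1.2(261.74) + 1.3(203.32) + 0.6(163.99) = 314.09 + 264.32 + 98.39 = 676.80
C3: 1.35(261.74) + 0.6(179.29) + 0.75(163.99) = 583.92
C4: 1.25(261.74) + 1.75(146.03) + 0.7(163.99) = 327.18 + 255.55 + 114.79 = 697.52
C5: 0.9(261.74) - 1.0(179.29) = 235.57 - 179.29 = 56.28
C6: 1.0(261.74) - 1.4(203.32) = 261.74 - 284.65 = -22.91
Combination 4 governs: M_u = 697.52 kN·m.

697.52 kN·m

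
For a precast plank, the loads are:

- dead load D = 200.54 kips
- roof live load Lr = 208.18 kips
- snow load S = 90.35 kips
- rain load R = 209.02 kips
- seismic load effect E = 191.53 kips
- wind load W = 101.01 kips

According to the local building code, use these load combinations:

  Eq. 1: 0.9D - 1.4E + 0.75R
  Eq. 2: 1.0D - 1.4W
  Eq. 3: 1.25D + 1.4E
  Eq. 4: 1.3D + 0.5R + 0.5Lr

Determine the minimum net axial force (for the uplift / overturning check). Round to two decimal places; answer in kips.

Eq. 1: 0.9(200.54) - 1.4(191.53) + 0.75(209.02) = 69.11
Eq. 2: 1.0(200.54) - 1.4(101.01) = 59.13
Eq. 3: 1.25(200.54) + 1.4(191.53) = 518.82
Eq. 4: 1.3(200.54) + 0.5(209.02) + 0.5(208.18) = 469.30
Combination 2 gives the minimum: 59.13 kips.

59.13 kips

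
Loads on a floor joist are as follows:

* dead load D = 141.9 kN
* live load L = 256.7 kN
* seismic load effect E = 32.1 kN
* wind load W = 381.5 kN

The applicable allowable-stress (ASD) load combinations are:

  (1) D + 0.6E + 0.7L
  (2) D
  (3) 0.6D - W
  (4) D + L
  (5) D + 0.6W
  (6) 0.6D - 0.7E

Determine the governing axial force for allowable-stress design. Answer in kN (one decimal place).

398.6 kN

(1) 1.0(141.9) + 0.6(32.1) + 0.7(256.7) = 141.9 + 19.3 + 179.7 = 340.9
(2) 1.0(141.9) = 141.9
(3) 0.6(141.9) - 1.0(381.5) = 85.1 - 381.5 = -296.4
(4) 1.0(141.9) + 1.0(256.7) = 141.9 + 256.7 = 398.6
(5) 1.0(141.9) + 0.6(381.5) = 141.9 + 228.9 = 370.8
(6) 0.6(141.9) - 0.7(32.1) = 62.7
The controlling combination is 4, giving 398.6 kN.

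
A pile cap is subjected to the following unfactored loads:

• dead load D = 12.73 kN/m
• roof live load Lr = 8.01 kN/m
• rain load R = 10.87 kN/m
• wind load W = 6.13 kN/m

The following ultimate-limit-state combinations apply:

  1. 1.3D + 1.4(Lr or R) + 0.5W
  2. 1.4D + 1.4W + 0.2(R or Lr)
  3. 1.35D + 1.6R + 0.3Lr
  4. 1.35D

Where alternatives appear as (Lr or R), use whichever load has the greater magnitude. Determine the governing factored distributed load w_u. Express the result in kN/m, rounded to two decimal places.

(Lr or R) → R = 10.87 kN/m; (R or Lr) → R = 10.87 kN/m.
1. 1.3(12.73) + 1.4(10.87) + 0.5(6.13) = 34.83
2. 1.4(12.73) + 1.4(6.13) + 0.2(10.87) = 28.58
3. 1.35(12.73) + 1.6(10.87) + 0.3(8.01) = 17.19 + 17.39 + 2.40 = 36.98
4. 1.35(12.73) = 17.19
Maximum is from combination 3.

36.98 kN/m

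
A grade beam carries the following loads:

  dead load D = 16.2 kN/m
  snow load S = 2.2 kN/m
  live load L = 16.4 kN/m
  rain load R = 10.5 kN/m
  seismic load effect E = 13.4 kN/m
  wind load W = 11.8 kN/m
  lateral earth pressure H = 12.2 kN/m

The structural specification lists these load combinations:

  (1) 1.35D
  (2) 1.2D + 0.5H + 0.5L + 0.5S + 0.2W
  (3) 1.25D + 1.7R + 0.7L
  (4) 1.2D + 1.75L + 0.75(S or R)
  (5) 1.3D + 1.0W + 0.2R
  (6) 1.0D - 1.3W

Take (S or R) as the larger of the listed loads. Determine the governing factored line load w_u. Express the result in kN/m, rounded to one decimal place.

(S or R) → R = 10.5 kN/m.
(1) 1.35(16.2) = 21.9
(2) 1.2(16.2) + 0.5(12.2) + 0.5(16.4) + 0.5(2.2) + 0.2(11.8) = 19.4 + 6.1 + 8.2 + 1.1 + 2.4 = 37.2
(3) 1.25(16.2) + 1.7(10.5) + 0.7(16.4) = 49.6
(4) 1.2(16.2) + 1.75(16.4) + 0.75(10.5) = 19.4 + 28.7 + 7.9 = 56.0
(5) 1.3(16.2) + 1.0(11.8) + 0.2(10.5) = 21.1 + 11.8 + 2.1 = 35.0
(6) 1.0(16.2) - 1.3(11.8) = 16.2 - 15.3 = 0.9
The controlling combination is 4, giving 56.0 kN/m.

56.0 kN/m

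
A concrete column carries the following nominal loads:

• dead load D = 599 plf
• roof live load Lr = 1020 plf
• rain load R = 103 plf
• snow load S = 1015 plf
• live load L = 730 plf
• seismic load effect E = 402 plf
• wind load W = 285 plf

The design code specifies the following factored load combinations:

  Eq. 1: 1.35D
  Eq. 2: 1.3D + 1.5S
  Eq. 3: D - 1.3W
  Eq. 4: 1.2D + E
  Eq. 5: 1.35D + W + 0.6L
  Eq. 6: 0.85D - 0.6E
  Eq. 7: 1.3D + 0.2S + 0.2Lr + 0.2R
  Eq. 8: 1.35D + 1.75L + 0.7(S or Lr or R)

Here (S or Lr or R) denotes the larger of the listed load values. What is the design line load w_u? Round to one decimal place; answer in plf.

2800.2 plf

(S or Lr or R) → Lr = 1020 plf.
Eq. 1: 1.35(599) = 808.7
Eq. 2: 1.3(599) + 1.5(1015) = 2301.2
Eq. 3: 1.0(599) - 1.3(285) = 228.5
Eq. 4: 1.2(599) + 1.0(402) = 1120.8
Eq. 5: 1.35(599) + 1.0(285) + 0.6(730) = 1531.7
Eq. 6: 0.85(599) - 0.6(402) = 268.0
Eq. 7: 1.3(599) + 0.2(1015) + 0.2(1020) + 0.2(103) = 1206.3
Eq. 8: 1.35(599) + 1.75(730) + 0.7(1020) = 2800.2
Combination 8 governs: w_u = 2800.2 plf.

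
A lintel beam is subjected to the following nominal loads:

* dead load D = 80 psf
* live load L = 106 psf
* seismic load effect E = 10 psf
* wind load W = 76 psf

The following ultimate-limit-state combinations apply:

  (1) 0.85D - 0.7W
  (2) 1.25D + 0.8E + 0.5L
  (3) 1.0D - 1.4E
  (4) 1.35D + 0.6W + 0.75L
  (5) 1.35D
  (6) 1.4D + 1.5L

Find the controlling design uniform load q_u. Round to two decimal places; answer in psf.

(1) 0.85(80) - 0.7(76) = 68.00 - 53.20 = 14.80
(2) 1.25(80) + 0.8(10) + 0.5(106) = 100.00 + 8.00 + 53.00 = 161.00
(3) 1.0(80) - 1.4(10) = 80.00 - 14.00 = 66.00
(4) 1.35(80) + 0.6(76) + 0.75(106) = 108.00 + 45.60 + 79.50 = 233.10
(5) 1.35(80) = 108.00
(6) 1.4(80) + 1.5(106) = 112.00 + 159.00 = 271.00
Combination 6 governs: q_u = 271.00 psf.

271.00 psf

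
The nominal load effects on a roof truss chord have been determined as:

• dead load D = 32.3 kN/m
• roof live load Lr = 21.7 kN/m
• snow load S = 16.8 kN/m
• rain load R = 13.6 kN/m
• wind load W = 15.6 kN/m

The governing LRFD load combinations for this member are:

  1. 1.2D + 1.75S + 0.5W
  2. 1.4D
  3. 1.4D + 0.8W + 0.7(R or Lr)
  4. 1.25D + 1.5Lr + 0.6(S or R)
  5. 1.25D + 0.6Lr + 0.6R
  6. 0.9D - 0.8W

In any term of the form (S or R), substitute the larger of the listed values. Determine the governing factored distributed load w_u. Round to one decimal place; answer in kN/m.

(R or Lr) → Lr = 21.7 kN/m; (S or R) → S = 16.8 kN/m.
1. 1.2(32.3) + 1.75(16.8) + 0.5(15.6) = 38.8 + 29.4 + 7.8 = 76.0
2. 1.4(32.3) = 45.2
3. 1.4(32.3) + 0.8(15.6) + 0.7(21.7) = 45.2 + 12.5 + 15.2 = 72.9
4. 1.25(32.3) + 1.5(21.7) + 0.6(16.8) = 83.0
5. 1.25(32.3) + 0.6(21.7) + 0.6(13.6) = 40.4 + 13.0 + 8.2 = 61.6
6. 0.9(32.3) - 0.8(15.6) = 29.1 - 12.5 = 16.6
Maximum is from combination 4.

83.0 kN/m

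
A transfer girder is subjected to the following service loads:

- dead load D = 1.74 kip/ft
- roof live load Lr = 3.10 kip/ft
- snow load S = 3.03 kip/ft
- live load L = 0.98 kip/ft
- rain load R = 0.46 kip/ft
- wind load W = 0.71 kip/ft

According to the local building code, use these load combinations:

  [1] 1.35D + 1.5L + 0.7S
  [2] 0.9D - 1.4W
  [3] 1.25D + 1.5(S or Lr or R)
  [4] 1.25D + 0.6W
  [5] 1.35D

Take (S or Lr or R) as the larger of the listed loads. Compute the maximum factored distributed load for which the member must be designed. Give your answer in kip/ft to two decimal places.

(S or Lr or R) → Lr = 3.10 kip/ft.
[1] 1.35(1.74) + 1.5(0.98) + 0.7(3.03) = 2.35 + 1.47 + 2.12 = 5.94
[2] 0.9(1.74) - 1.4(0.71) = 0.57
[3] 1.25(1.74) + 1.5(3.10) = 2.18 + 4.65 = 6.83
[4] 1.25(1.74) + 0.6(0.71) = 2.60
[5] 1.35(1.74) = 2.35
Maximum is from combination 3.

6.83 kip/ft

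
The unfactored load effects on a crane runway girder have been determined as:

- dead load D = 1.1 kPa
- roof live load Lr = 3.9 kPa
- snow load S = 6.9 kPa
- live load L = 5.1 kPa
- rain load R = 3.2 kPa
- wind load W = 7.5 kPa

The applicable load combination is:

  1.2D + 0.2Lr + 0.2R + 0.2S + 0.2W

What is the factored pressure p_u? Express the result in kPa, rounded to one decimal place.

1.2(1.1) + 0.2(3.9) + 0.2(3.2) + 0.2(6.9) + 0.2(7.5) = 5.6
p_u = 5.6 kPa.

5.6 kPa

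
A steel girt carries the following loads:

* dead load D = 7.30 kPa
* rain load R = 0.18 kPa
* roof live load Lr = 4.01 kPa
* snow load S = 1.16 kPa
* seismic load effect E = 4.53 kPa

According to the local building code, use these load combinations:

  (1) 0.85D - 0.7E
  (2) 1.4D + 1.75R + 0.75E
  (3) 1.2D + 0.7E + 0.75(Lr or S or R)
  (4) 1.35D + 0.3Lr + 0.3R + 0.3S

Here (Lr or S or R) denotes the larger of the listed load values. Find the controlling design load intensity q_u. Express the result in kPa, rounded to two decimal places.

(Lr or S or R) → Lr = 4.01 kPa.
(1) 0.85(7.30) - 0.7(4.53) = 3.03
(2) 1.4(7.30) + 1.75(0.18) + 0.75(4.53) = 13.93
(3) 1.2(7.30) + 0.7(4.53) + 0.75(4.01) = 14.94
(4) 1.35(7.30) + 0.3(4.01) + 0.3(0.18) + 0.3(1.16) = 11.46
Combination 3 governs: q_u = 14.94 kPa.

14.94 kPa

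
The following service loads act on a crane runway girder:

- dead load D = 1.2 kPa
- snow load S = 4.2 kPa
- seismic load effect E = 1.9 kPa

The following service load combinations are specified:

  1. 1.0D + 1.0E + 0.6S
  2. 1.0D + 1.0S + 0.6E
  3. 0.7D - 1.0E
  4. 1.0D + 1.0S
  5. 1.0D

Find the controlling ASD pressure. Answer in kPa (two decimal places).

6.54 kPa

1. 1.0(1.2) + 1.0(1.9) + 0.6(4.2) = 1.20 + 1.90 + 2.52 = 5.62
2. 1.0(1.2) + 1.0(4.2) + 0.6(1.9) = 1.20 + 4.20 + 1.14 = 6.54
3. 0.7(1.2) - 1.0(1.9) = 0.84 - 1.90 = -1.06
4. 1.0(1.2) + 1.0(4.2) = 1.20 + 4.20 = 5.40
5. 1.0(1.2) = 1.20
The controlling combination is 2, giving 6.54 kPa.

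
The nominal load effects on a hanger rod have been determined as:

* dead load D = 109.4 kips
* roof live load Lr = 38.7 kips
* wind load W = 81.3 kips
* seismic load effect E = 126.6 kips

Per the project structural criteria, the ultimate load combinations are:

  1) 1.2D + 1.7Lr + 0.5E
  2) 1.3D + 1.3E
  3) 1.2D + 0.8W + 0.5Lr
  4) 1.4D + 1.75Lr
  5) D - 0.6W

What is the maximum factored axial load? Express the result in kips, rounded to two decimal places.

306.80 kips

1) 1.2(109.4) + 1.7(38.7) + 0.5(126.6) = 131.28 + 65.79 + 63.30 = 260.37
2) 1.3(109.4) + 1.3(126.6) = 142.22 + 164.58 = 306.80
3) 1.2(109.4) + 0.8(81.3) + 0.5(38.7) = 131.28 + 65.04 + 19.35 = 215.67
4) 1.4(109.4) + 1.75(38.7) = 153.16 + 67.73 = 220.89
5) 1.0(109.4) - 0.6(81.3) = 109.40 - 48.78 = 60.62
Combination 2 governs: P_u = 306.80 kips.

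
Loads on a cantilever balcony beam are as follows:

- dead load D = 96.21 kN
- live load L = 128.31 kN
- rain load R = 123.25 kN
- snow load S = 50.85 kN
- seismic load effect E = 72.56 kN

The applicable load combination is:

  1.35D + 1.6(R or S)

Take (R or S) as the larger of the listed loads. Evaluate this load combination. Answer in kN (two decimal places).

327.08 kN

(R or S) → R = 123.25 kN.
1.35(96.21) + 1.6(123.25) = 129.88 + 197.20 = 327.08
P_u = 327.08 kN.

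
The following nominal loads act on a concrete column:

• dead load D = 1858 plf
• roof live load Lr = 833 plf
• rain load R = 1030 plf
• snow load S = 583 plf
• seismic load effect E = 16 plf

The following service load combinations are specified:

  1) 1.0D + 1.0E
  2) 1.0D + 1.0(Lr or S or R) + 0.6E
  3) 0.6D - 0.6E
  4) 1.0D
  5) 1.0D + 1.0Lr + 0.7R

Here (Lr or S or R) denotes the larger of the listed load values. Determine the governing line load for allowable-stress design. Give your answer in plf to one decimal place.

(Lr or S or R) → R = 1030 plf.
1) 1.0(1858) + 1.0(16) = 1858.0 + 16.0 = 1874.0
2) 1.0(1858) + 1.0(1030) + 0.6(16) = 1858.0 + 1030.0 + 9.6 = 2897.6
3) 0.6(1858) - 0.6(16) = 1114.8 - 9.6 = 1105.2
4) 1.0(1858) = 1858.0
5) 1.0(1858) + 1.0(833) + 0.7(1030) = 1858.0 + 833.0 + 721.0 = 3412.0
Maximum is from combination 5.

3412.0 plf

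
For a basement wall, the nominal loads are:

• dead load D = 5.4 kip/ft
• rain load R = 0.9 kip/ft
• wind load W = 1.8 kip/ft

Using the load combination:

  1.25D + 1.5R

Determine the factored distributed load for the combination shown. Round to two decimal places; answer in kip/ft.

8.10 kip/ft

1.25(5.4) + 1.5(0.9) = 6.75 + 1.35 = 8.10
w_u = 8.10 kip/ft.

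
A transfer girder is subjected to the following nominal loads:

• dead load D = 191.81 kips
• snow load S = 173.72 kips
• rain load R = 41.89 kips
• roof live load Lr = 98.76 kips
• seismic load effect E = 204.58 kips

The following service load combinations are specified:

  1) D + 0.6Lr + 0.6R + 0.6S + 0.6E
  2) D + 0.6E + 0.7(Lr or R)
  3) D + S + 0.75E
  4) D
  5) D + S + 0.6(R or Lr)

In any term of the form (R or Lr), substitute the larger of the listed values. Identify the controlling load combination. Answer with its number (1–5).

Combination 3

(Lr or R) → Lr = 98.76 kips; (R or Lr) → Lr = 98.76 kips.
1) 1.0(191.81) + 0.6(98.76) + 0.6(41.89) + 0.6(173.72) + 0.6(204.58) = 191.81 + 59.26 + 25.13 + 104.23 + 122.75 = 503.18
2) 1.0(191.81) + 0.6(204.58) + 0.7(98.76) = 191.81 + 122.75 + 69.13 = 383.69
3) 1.0(191.81) + 1.0(173.72) + 0.75(204.58) = 191.81 + 173.72 + 153.44 = 518.97
4) 1.0(191.81) = 191.81
5) 1.0(191.81) + 1.0(173.72) + 0.6(98.76) = 191.81 + 173.72 + 59.26 = 424.79
The largest value is 518.97 kips from combination 3.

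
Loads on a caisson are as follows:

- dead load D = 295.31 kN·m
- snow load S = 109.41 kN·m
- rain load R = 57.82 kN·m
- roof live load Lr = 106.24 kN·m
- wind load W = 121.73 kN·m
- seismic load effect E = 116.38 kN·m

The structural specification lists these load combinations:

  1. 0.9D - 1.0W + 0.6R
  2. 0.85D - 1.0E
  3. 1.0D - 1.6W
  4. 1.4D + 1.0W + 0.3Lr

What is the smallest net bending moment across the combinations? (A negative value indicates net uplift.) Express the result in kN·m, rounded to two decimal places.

100.54 kN·m

1. 0.9(295.31) - 1.0(121.73) + 0.6(57.82) = 265.78 - 121.73 + 34.69 = 178.74
2. 0.85(295.31) - 1.0(116.38) = 251.01 - 116.38 = 134.63
3. 1.0(295.31) - 1.6(121.73) = 295.31 - 194.77 = 100.54
4. 1.4(295.31) + 1.0(121.73) + 0.3(106.24) = 567.04
Combination 3 gives the minimum: 100.54 kN·m.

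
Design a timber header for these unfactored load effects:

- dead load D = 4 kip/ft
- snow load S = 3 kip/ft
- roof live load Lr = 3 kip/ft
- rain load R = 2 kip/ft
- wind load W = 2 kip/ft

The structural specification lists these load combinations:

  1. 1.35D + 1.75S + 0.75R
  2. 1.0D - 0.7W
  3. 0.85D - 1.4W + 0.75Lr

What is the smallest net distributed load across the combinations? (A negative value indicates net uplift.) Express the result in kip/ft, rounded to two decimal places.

2.60 kip/ft

1. 1.35(4) + 1.75(3) + 0.75(2) = 5.40 + 5.25 + 1.50 = 12.15
2. 1.0(4) - 0.7(2) = 4.00 - 1.40 = 2.60
3. 0.85(4) - 1.4(2) + 0.75(3) = 3.40 - 2.80 + 2.25 = 2.85
Combination 2 gives the minimum: 2.60 kip/ft.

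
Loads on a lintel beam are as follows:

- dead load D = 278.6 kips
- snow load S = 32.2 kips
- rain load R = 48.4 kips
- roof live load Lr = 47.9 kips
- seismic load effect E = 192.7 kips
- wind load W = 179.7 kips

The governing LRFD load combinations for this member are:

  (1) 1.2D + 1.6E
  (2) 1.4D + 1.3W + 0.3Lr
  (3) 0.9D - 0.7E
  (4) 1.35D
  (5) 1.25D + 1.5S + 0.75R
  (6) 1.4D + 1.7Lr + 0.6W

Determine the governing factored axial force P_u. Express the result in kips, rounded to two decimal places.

(1) 1.2(278.6) + 1.6(192.7) = 334.32 + 308.32 = 642.64
(2) 1.4(278.6) + 1.3(179.7) + 0.3(47.9) = 390.04 + 233.61 + 14.37 = 638.02
(3) 0.9(278.6) - 0.7(192.7) = 250.74 - 134.89 = 115.85
(4) 1.35(278.6) = 376.11
(5) 1.25(278.6) + 1.5(32.2) + 0.75(48.4) = 348.25 + 48.30 + 36.30 = 432.85
(6) 1.4(278.6) + 1.7(47.9) + 0.6(179.7) = 390.04 + 81.43 + 107.82 = 579.29
Maximum is from combination 1.

642.64 kips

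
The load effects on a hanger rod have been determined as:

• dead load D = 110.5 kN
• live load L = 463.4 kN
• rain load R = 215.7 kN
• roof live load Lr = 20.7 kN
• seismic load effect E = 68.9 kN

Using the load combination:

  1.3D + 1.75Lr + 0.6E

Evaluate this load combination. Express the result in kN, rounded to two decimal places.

221.22 kN

1.3(110.5) + 1.75(20.7) + 0.6(68.9) = 143.65 + 36.23 + 41.34 = 221.22
N_u = 221.22 kN.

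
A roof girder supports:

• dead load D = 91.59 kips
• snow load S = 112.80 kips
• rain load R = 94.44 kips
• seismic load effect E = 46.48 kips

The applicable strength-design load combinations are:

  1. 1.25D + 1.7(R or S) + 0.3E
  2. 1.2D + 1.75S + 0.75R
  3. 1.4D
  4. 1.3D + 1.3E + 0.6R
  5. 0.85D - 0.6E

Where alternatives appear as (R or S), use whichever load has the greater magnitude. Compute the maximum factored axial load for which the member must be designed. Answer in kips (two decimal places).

378.14 kips

(R or S) → S = 112.80 kips.
1. 1.25(91.59) + 1.7(112.80) + 0.3(46.48) = 114.49 + 191.76 + 13.94 = 320.19
2. 1.2(91.59) + 1.75(112.80) + 0.75(94.44) = 109.91 + 197.40 + 70.83 = 378.14
3. 1.4(91.59) = 128.23
4. 1.3(91.59) + 1.3(46.48) + 0.6(94.44) = 236.16
5. 0.85(91.59) - 0.6(46.48) = 77.85 - 27.89 = 49.96
Combination 2 governs: P_u = 378.14 kips.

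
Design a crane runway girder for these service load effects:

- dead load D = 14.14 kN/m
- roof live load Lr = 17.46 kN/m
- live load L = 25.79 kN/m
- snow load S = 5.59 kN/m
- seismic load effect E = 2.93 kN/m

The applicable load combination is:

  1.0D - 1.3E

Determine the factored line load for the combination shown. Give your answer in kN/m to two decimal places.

1.0(14.14) - 1.3(2.93) = 14.14 - 3.81 = 10.33
w_u = 10.33 kN/m.

10.33 kN/m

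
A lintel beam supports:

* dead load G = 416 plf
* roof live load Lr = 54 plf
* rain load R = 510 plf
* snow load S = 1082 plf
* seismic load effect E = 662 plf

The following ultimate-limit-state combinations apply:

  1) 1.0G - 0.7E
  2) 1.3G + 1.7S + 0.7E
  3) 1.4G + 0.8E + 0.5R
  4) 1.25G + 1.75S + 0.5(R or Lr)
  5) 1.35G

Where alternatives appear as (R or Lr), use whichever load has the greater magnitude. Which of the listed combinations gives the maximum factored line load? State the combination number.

(R or Lr) → R = 510 plf.
1) 1.0(416) - 0.7(662) = 416.0 - 463.4 = -47.4
2) 1.3(416) + 1.7(1082) + 0.7(662) = 540.8 + 1839.4 + 463.4 = 2843.6
3) 1.4(416) + 0.8(662) + 0.5(510) = 582.4 + 529.6 + 255.0 = 1367.0
4) 1.25(416) + 1.75(1082) + 0.5(510) = 520.0 + 1893.5 + 255.0 = 2668.5
5) 1.35(416) = 561.6
The largest value is 2843.6 plf from combination 2.

Combination 2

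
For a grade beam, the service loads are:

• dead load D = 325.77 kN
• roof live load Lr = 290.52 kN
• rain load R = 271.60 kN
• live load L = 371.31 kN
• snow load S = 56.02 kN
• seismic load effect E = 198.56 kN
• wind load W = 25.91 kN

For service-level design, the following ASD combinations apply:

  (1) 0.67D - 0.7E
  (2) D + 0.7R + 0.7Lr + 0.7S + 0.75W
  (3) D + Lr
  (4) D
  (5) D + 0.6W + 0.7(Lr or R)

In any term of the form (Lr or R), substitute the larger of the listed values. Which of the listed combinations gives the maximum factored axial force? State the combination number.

(Lr or R) → Lr = 290.52 kN.
(1) 0.67(325.77) - 0.7(198.56) = 79.27
(2) 1.0(325.77) + 0.7(271.60) + 0.7(290.52) + 0.7(56.02) + 0.75(25.91) = 777.90
(3) 1.0(325.77) + 1.0(290.52) = 325.77 + 290.52 = 616.29
(4) 1.0(325.77) = 325.77
(5) 1.0(325.77) + 0.6(25.91) + 0.7(290.52) = 325.77 + 15.55 + 203.36 = 544.68
The largest value is 777.90 kN from combination 2.

Combination 2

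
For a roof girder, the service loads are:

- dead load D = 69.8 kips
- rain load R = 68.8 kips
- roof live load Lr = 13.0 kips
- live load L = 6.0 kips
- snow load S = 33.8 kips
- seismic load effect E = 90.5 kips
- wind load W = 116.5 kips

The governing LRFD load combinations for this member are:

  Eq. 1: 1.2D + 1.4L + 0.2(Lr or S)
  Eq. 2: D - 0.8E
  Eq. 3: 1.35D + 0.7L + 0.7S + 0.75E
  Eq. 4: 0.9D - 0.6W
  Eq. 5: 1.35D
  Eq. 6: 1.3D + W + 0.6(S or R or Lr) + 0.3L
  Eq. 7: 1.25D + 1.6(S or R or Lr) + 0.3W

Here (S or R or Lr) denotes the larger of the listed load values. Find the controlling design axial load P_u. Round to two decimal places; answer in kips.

(Lr or S) → S = 33.8 kips; (S or R or Lr) → R = 68.8 kips.
Eq. 1: 1.2(69.8) + 1.4(6.0) + 0.2(33.8) = 98.92
Eq. 2: 1.0(69.8) - 0.8(90.5) = -2.60
Eq. 3: 1.35(69.8) + 0.7(6.0) + 0.7(33.8) + 0.75(90.5) = 189.97
Eq. 4: 0.9(69.8) - 0.6(116.5) = -7.08
Eq. 5: 1.35(69.8) = 94.23
Eq. 6: 1.3(69.8) + 1.0(116.5) + 0.6(68.8) + 0.3(6.0) = 250.32
Eq. 7: 1.25(69.8) + 1.6(68.8) + 0.3(116.5) = 232.28
The controlling combination is 6, giving 250.32 kips.

250.32 kips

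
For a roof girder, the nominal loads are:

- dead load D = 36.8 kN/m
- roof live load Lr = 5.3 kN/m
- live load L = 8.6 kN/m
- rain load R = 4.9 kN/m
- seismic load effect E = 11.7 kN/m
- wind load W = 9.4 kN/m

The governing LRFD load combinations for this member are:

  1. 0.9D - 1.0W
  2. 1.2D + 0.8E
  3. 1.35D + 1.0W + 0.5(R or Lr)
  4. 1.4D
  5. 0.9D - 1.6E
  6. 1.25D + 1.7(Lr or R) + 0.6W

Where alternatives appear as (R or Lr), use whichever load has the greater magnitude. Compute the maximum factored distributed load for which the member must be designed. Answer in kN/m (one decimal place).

61.7 kN/m

(R or Lr) → Lr = 5.3 kN/m; (Lr or R) → Lr = 5.3 kN/m.
1. 0.9(36.8) - 1.0(9.4) = 33.1 - 9.4 = 23.7
2. 1.2(36.8) + 0.8(11.7) = 53.5
3. 1.35(36.8) + 1.0(9.4) + 0.5(5.3) = 61.7
4. 1.4(36.8) = 51.5
5. 0.9(36.8) - 1.6(11.7) = 33.1 - 18.7 = 14.4
6. 1.25(36.8) + 1.7(5.3) + 0.6(9.4) = 60.7
Combination 3 governs: w_u = 61.7 kN/m.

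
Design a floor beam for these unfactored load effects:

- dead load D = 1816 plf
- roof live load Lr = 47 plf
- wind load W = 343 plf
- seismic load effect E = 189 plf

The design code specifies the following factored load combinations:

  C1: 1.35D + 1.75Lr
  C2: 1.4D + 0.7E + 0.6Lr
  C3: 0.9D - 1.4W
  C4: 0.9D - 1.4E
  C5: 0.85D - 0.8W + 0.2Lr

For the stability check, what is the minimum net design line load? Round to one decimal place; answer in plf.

C1: 1.35(1816) + 1.75(47) = 2451.6 + 82.3 = 2533.9
C2: 1.4(1816) + 0.7(189) + 0.6(47) = 2542.4 + 132.3 + 28.2 = 2702.9
C3: 0.9(1816) - 1.4(343) = 1634.4 - 480.2 = 1154.2
C4: 0.9(1816) - 1.4(189) = 1634.4 - 264.6 = 1369.8
C5: 0.85(1816) - 0.8(343) + 0.2(47) = 1543.6 - 274.4 + 9.4 = 1278.6
Combination 3 gives the minimum: 1154.2 plf.

1154.2 plf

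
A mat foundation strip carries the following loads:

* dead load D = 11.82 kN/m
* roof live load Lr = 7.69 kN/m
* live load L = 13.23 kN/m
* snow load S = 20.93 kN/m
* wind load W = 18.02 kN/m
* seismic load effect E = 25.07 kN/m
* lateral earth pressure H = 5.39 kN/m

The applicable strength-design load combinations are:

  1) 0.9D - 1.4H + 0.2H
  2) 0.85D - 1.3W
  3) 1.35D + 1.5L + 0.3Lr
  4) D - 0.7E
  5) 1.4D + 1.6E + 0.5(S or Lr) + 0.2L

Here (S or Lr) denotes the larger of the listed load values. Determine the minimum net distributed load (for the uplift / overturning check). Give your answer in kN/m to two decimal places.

(S or Lr) → S = 20.93 kN/m.
1) 0.9(11.82) - 1.4(5.39) + 0.2(5.39) = 10.64 - 7.55 + 1.08 = 4.17
2) 0.85(11.82) - 1.3(18.02) = 10.05 - 23.43 = -13.38
3) 1.35(11.82) + 1.5(13.23) + 0.3(7.69) = 38.11
4) 1.0(11.82) - 0.7(25.07) = 11.82 - 17.55 = -5.73
5) 1.4(11.82) + 1.6(25.07) + 0.5(20.93) + 0.2(13.23) = 69.77
Combination 2 gives the minimum: -13.38 kN/m.

-13.38 kN/m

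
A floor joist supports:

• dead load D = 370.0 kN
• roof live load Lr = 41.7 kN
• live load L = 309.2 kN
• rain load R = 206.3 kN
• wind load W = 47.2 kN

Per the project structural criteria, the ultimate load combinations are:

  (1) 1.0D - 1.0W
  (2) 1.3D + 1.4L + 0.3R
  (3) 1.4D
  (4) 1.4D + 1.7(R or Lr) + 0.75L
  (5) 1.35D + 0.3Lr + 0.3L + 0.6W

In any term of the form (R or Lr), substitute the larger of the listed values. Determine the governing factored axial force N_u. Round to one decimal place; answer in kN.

1100.6 kN

(R or Lr) → R = 206.3 kN.
(1) 1.0(370.0) - 1.0(47.2) = 370.0 - 47.2 = 322.8
(2) 1.3(370.0) + 1.4(309.2) + 0.3(206.3) = 481.0 + 432.9 + 61.9 = 975.8
(3) 1.4(370.0) = 518.0
(4) 1.4(370.0) + 1.7(206.3) + 0.75(309.2) = 518.0 + 350.7 + 231.9 = 1100.6
(5) 1.35(370.0) + 0.3(41.7) + 0.3(309.2) + 0.6(47.2) = 499.5 + 12.5 + 92.8 + 28.3 = 633.1
Maximum is from combination 4.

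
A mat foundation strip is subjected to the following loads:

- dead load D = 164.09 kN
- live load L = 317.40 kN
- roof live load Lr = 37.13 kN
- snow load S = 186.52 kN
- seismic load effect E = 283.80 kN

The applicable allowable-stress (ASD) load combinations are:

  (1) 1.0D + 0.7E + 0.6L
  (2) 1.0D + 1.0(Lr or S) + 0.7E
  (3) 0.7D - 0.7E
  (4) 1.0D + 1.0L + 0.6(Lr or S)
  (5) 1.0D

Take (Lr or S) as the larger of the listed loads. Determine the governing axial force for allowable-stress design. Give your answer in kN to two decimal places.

593.40 kN

(Lr or S) → S = 186.52 kN.
(1) 1.0(164.09) + 0.7(283.80) + 0.6(317.40) = 164.09 + 198.66 + 190.44 = 553.19
(2) 1.0(164.09) + 1.0(186.52) + 0.7(283.80) = 164.09 + 186.52 + 198.66 = 549.27
(3) 0.7(164.09) - 0.7(283.80) = 114.86 - 198.66 = -83.80
(4) 1.0(164.09) + 1.0(317.40) + 0.6(186.52) = 164.09 + 317.40 + 111.91 = 593.40
(5) 1.0(164.09) = 164.09
Maximum is from combination 4.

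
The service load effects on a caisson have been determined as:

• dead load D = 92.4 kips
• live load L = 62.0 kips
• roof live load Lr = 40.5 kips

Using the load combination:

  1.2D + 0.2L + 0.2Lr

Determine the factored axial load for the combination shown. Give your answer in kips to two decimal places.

131.38 kips

1.2(92.4) + 0.2(62.0) + 0.2(40.5) = 110.88 + 12.40 + 8.10 = 131.38
P_u = 131.38 kips.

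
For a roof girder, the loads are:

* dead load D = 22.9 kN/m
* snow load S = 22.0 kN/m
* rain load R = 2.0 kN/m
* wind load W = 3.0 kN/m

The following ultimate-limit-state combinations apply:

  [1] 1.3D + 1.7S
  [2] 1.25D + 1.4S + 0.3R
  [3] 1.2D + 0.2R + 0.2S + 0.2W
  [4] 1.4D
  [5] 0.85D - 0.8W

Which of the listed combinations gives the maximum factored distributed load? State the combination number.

[1] 1.3(22.9) + 1.7(22.0) = 67.2
[2] 1.25(22.9) + 1.4(22.0) + 0.3(2.0) = 60.0
[3] 1.2(22.9) + 0.2(2.0) + 0.2(22.0) + 0.2(3.0) = 32.9
[4] 1.4(22.9) = 32.1
[5] 0.85(22.9) - 0.8(3.0) = 17.1
The largest value is 67.2 kN/m from combination 1.

Combination 1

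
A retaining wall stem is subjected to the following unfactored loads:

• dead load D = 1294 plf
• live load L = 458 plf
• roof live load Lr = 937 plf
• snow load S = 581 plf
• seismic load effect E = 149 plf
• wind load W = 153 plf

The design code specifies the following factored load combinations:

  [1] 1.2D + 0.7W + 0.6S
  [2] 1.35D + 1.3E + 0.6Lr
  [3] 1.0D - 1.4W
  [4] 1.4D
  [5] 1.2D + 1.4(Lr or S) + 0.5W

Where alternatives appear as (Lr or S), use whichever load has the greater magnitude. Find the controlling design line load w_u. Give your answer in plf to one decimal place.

2941.1 plf

(Lr or S) → Lr = 937 plf.
[1] 1.2(1294) + 0.7(153) + 0.6(581) = 1552.8 + 107.1 + 348.6 = 2008.5
[2] 1.35(1294) + 1.3(149) + 0.6(937) = 1746.9 + 193.7 + 562.2 = 2502.8
[3] 1.0(1294) - 1.4(153) = 1294.0 - 214.2 = 1079.8
[4] 1.4(1294) = 1811.6
[5] 1.2(1294) + 1.4(937) + 0.5(153) = 1552.8 + 1311.8 + 76.5 = 2941.1
Maximum is from combination 5.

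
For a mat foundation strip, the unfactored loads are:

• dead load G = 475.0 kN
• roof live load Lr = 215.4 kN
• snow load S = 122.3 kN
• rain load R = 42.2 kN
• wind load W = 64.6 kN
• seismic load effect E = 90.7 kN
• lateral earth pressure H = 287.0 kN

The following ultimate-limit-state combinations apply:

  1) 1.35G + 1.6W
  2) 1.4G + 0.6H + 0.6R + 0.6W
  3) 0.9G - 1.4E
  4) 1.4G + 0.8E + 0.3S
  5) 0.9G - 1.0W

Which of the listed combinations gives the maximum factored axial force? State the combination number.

Combination 2

1) 1.35(475.0) + 1.6(64.6) = 744.6
2) 1.4(475.0) + 0.6(287.0) + 0.6(42.2) + 0.6(64.6) = 665.0 + 172.2 + 25.3 + 38.8 = 901.3
3) 0.9(475.0) - 1.4(90.7) = 427.5 - 127.0 = 300.5
4) 1.4(475.0) + 0.8(90.7) + 0.3(122.3) = 665.0 + 72.6 + 36.7 = 774.3
5) 0.9(475.0) - 1.0(64.6) = 427.5 - 64.6 = 362.9
The largest value is 901.3 kN from combination 2.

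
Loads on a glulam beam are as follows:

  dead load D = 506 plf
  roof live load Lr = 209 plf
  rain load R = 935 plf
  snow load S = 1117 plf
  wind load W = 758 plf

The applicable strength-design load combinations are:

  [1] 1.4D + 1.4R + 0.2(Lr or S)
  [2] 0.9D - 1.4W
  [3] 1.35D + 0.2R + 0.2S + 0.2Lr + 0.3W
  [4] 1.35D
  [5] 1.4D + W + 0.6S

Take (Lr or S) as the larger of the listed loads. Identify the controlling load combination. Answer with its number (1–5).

Combination 1

(Lr or S) → S = 1117 plf.
[1] 1.4(506) + 1.4(935) + 0.2(1117) = 708.4 + 1309.0 + 223.4 = 2240.8
[2] 0.9(506) - 1.4(758) = 455.4 - 1061.2 = -605.8
[3] 1.35(506) + 0.2(935) + 0.2(1117) + 0.2(209) + 0.3(758) = 683.1 + 187.0 + 223.4 + 41.8 + 227.4 = 1362.7
[4] 1.35(506) = 683.1
[5] 1.4(506) + 1.0(758) + 0.6(1117) = 708.4 + 758.0 + 670.2 = 2136.6
The largest value is 2240.8 plf from combination 1.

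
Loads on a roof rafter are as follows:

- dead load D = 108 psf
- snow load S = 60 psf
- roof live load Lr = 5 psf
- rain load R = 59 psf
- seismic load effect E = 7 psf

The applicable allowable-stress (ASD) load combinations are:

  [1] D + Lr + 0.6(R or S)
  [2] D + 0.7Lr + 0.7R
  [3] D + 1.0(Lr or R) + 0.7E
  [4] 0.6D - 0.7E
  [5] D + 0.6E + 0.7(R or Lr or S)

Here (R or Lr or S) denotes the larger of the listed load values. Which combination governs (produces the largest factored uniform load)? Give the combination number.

Combination 3

(R or S) → S = 60 psf; (Lr or R) → R = 59 psf; (R or Lr or S) → S = 60 psf.
[1] 1.0(108) + 1.0(5) + 0.6(60) = 108.00 + 5.00 + 36.00 = 149.00
[2] 1.0(108) + 0.7(5) + 0.7(59) = 108.00 + 3.50 + 41.30 = 152.80
[3] 1.0(108) + 1.0(59) + 0.7(7) = 108.00 + 59.00 + 4.90 = 171.90
[4] 0.6(108) - 0.7(7) = 64.80 - 4.90 = 59.90
[5] 1.0(108) + 0.6(7) + 0.7(60) = 108.00 + 4.20 + 42.00 = 154.20
The largest value is 171.90 psf from combination 3.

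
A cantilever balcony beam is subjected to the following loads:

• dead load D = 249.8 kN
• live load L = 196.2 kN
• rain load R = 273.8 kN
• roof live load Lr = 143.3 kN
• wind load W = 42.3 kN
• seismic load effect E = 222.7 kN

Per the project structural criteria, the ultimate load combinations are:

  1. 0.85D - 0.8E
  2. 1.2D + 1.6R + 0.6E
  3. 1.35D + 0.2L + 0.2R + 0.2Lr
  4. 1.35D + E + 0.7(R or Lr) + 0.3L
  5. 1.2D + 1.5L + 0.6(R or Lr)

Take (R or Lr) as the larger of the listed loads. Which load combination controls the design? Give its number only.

(R or Lr) → R = 273.8 kN.
1. 0.85(249.8) - 0.8(222.7) = 34.2
2. 1.2(249.8) + 1.6(273.8) + 0.6(222.7) = 871.5
3. 1.35(249.8) + 0.2(196.2) + 0.2(273.8) + 0.2(143.3) = 459.9
4. 1.35(249.8) + 1.0(222.7) + 0.7(273.8) + 0.3(196.2) = 810.5
5. 1.2(249.8) + 1.5(196.2) + 0.6(273.8) = 758.3
The largest value is 871.5 kN from combination 2.

Combination 2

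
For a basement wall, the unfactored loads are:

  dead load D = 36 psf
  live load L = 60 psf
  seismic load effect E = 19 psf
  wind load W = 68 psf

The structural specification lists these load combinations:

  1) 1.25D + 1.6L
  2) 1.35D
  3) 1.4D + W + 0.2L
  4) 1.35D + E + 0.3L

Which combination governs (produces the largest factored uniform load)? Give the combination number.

1) 1.25(36) + 1.6(60) = 45.0 + 96.0 = 141.0
2) 1.35(36) = 48.6
3) 1.4(36) + 1.0(68) + 0.2(60) = 50.4 + 68.0 + 12.0 = 130.4
4) 1.35(36) + 1.0(19) + 0.3(60) = 48.6 + 19.0 + 18.0 = 85.6
The largest value is 141.0 psf from combination 1.

Combination 1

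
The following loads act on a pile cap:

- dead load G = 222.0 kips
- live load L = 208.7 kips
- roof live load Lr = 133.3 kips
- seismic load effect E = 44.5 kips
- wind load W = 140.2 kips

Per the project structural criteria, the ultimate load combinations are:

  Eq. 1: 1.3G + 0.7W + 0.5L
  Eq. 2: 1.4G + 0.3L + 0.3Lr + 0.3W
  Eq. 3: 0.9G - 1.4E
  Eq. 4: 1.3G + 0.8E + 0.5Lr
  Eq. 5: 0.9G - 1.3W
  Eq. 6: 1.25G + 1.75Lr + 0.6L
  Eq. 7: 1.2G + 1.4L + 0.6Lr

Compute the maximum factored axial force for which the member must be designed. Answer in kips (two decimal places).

638.56 kips

Eq. 1: 1.3(222.0) + 0.7(140.2) + 0.5(208.7) = 288.60 + 98.14 + 104.35 = 491.09
Eq. 2: 1.4(222.0) + 0.3(208.7) + 0.3(133.3) + 0.3(140.2) = 310.80 + 62.61 + 39.99 + 42.06 = 455.46
Eq. 3: 0.9(222.0) - 1.4(44.5) = 199.80 - 62.30 = 137.50
Eq. 4: 1.3(222.0) + 0.8(44.5) + 0.5(133.3) = 288.60 + 35.60 + 66.65 = 390.85
Eq. 5: 0.9(222.0) - 1.3(140.2) = 199.80 - 182.26 = 17.54
Eq. 6: 1.25(222.0) + 1.75(133.3) + 0.6(208.7) = 277.50 + 233.28 + 125.22 = 636.00
Eq. 7: 1.2(222.0) + 1.4(208.7) + 0.6(133.3) = 266.40 + 292.18 + 79.98 = 638.56
The controlling combination is 7, giving 638.56 kips.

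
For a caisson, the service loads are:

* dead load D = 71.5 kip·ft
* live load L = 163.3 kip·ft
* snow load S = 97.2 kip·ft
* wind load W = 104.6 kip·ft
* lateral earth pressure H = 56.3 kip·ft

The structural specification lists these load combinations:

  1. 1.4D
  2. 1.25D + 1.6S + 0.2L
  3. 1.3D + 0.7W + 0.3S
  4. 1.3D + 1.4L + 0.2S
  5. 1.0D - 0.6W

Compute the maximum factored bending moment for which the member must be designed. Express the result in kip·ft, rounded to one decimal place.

1. 1.4(71.5) = 100.1
2. 1.25(71.5) + 1.6(97.2) + 0.2(163.3) = 89.4 + 155.5 + 32.7 = 277.6
3. 1.3(71.5) + 0.7(104.6) + 0.3(97.2) = 195.3
4. 1.3(71.5) + 1.4(163.3) + 0.2(97.2) = 93.0 + 228.6 + 19.4 = 341.0
5. 1.0(71.5) - 0.6(104.6) = 71.5 - 62.8 = 8.7
Combination 4 governs: M_u = 341.0 kip·ft.

341.0 kip·ft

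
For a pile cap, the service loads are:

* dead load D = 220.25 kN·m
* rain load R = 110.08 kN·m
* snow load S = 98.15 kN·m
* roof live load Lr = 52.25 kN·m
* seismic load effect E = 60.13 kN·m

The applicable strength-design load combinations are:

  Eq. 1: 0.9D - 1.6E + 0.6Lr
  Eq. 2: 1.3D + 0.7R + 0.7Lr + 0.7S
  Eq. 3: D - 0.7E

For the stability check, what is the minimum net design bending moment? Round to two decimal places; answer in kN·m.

Eq. 1: 0.9(220.25) - 1.6(60.13) + 0.6(52.25) = 198.23 - 96.21 + 31.35 = 133.37
Eq. 2: 1.3(220.25) + 0.7(110.08) + 0.7(52.25) + 0.7(98.15) = 468.66
Eq. 3: 1.0(220.25) - 0.7(60.13) = 220.25 - 42.09 = 178.16
Combination 1 gives the minimum: 133.37 kN·m.

133.37 kN·m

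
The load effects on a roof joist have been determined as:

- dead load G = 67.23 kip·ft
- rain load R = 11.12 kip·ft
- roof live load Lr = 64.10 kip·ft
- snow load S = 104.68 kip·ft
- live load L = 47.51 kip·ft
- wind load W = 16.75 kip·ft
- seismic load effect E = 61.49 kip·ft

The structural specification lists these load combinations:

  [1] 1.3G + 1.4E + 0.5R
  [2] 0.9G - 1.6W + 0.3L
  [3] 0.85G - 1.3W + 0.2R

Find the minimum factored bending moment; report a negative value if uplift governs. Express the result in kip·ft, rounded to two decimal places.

[1] 1.3(67.23) + 1.4(61.49) + 0.5(11.12) = 87.40 + 86.09 + 5.56 = 179.05
[2] 0.9(67.23) - 1.6(16.75) + 0.3(47.51) = 60.51 - 26.80 + 14.25 = 47.96
[3] 0.85(67.23) - 1.3(16.75) + 0.2(11.12) = 57.15 - 21.78 + 2.22 = 37.59
Combination 3 gives the minimum: 37.59 kip·ft.

37.59 kip·ft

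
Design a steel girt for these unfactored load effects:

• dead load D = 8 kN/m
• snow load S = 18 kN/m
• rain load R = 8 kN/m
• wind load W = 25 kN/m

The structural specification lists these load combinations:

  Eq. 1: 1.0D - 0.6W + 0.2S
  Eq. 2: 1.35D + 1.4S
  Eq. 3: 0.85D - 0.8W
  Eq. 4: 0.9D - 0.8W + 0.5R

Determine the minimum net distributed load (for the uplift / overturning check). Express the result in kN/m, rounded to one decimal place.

-13.2 kN/m

Eq. 1: 1.0(8) - 0.6(25) + 0.2(18) = 8.0 - 15.0 + 3.6 = -3.4
Eq. 2: 1.35(8) + 1.4(18) = 10.8 + 25.2 = 36.0
Eq. 3: 0.85(8) - 0.8(25) = 6.8 - 20.0 = -13.2
Eq. 4: 0.9(8) - 0.8(25) + 0.5(8) = 7.2 - 20.0 + 4.0 = -8.8
Combination 3 gives the minimum: -13.2 kN/m.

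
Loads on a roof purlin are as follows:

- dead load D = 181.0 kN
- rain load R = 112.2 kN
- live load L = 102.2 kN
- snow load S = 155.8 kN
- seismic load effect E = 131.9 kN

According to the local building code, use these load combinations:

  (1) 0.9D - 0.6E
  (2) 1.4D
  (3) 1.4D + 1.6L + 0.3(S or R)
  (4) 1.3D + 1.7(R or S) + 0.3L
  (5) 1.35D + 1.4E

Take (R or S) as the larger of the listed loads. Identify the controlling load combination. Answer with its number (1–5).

Combination 4

(S or R) → S = 155.8 kN; (R or S) → S = 155.8 kN.
(1) 0.9(181.0) - 0.6(131.9) = 162.90 - 79.14 = 83.76
(2) 1.4(181.0) = 253.40
(3) 1.4(181.0) + 1.6(102.2) + 0.3(155.8) = 253.40 + 163.52 + 46.74 = 463.66
(4) 1.3(181.0) + 1.7(155.8) + 0.3(102.2) = 235.30 + 264.86 + 30.66 = 530.82
(5) 1.35(181.0) + 1.4(131.9) = 244.35 + 184.66 = 429.01
The largest value is 530.82 kN from combination 4.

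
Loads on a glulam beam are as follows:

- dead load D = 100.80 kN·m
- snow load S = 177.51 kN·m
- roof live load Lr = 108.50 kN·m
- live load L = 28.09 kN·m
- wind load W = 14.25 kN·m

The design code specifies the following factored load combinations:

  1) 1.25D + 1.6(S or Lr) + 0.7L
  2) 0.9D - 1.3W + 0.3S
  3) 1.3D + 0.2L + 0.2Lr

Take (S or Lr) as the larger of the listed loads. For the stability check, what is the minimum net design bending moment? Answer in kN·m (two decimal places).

(S or Lr) → S = 177.51 kN·m.
1) 1.25(100.80) + 1.6(177.51) + 0.7(28.09) = 126.00 + 284.02 + 19.66 = 429.68
2) 0.9(100.80) - 1.3(14.25) + 0.3(177.51) = 125.45
3) 1.3(100.80) + 0.2(28.09) + 0.2(108.50) = 131.04 + 5.62 + 21.70 = 158.36
Combination 2 gives the minimum: 125.45 kN·m.

125.45 kN·m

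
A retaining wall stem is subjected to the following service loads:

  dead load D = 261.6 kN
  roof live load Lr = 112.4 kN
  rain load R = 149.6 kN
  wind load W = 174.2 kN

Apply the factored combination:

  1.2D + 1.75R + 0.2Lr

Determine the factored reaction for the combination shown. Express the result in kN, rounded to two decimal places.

598.20 kN

1.2(261.6) + 1.75(149.6) + 0.2(112.4) = 313.92 + 261.80 + 22.48 = 598.20
V_u = 598.20 kN.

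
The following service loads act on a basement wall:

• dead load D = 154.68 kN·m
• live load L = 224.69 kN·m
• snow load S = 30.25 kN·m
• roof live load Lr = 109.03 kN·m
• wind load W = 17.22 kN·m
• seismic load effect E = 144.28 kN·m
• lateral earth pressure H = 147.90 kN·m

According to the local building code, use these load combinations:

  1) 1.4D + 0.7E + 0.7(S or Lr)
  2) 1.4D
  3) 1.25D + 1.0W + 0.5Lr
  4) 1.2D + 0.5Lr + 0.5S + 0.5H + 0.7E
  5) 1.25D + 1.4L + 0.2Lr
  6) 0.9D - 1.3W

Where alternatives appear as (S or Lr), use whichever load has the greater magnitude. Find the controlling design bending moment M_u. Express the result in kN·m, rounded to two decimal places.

529.72 kN·m

(S or Lr) → Lr = 109.03 kN·m.
1) 1.4(154.68) + 0.7(144.28) + 0.7(109.03) = 393.87
2) 1.4(154.68) = 216.55
3) 1.25(154.68) + 1.0(17.22) + 0.5(109.03) = 265.09
4) 1.2(154.68) + 0.5(109.03) + 0.5(30.25) + 0.5(147.90) + 0.7(144.28) = 430.20
5) 1.25(154.68) + 1.4(224.69) + 0.2(109.03) = 529.72
6) 0.9(154.68) - 1.3(17.22) = 116.83
Maximum is from combination 5.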